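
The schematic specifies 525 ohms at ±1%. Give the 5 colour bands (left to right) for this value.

525 Ω = 525 × 10^0.
5 → green
2 → red
5 → green
Multiplier 10^0 → black.
±1% tolerance → brown.

green, red, green, black, brown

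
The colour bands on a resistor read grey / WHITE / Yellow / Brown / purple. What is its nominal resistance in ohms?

Grey → 8 (first significant figure)
White → 9 (second significant figure)
Yellow → 4 (third significant figure)
Brown → ×10 multiplier
894 × 10 = 8940 Ω

8940 Ω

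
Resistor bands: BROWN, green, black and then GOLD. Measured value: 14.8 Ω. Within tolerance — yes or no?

yes

Brown → 1 (first significant figure)
Green → 5 (second significant figure)
Black → ×1 multiplier
Gold → ±5% tolerance
15 × 1 = 15 Ω
Allowed range: 14.25 Ω to 15.75 Ω.
14.8 Ω lies inside that range.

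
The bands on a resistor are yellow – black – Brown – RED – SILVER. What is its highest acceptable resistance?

44110 Ω

Yellow → 4 (first significant figure)
Black → 0 (second significant figure)
Brown → 1 (third significant figure)
Red → ×10^2 multiplier
Silver → ±10% tolerance
401 × 100 = 40100 Ω
Highest = 40100 × (1 + 10/100) = 44110 Ω.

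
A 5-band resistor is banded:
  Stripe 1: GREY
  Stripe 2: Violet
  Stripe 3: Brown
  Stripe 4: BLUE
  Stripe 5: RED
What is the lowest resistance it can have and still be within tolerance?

Grey → 8 (first significant figure)
Violet → 7 (second significant figure)
Brown → 1 (third significant figure)
Blue → ×10^6 multiplier
Red → ±2% tolerance
871 × 1000000 = 871000000 Ω
Lowest = 871000000 × (1 − 2/100) = 853580000 Ω.

853580000 Ω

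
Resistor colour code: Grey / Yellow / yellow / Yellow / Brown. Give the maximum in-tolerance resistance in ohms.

8524400 Ω

Grey → 8 (first significant figure)
Yellow → 4 (second significant figure)
Yellow → 4 (third significant figure)
Yellow → ×10^4 multiplier
Brown → ±1% tolerance
844 × 10000 = 8440000 Ω
Maximum = 8440000 × (1 + 1/100) = 8524400 Ω.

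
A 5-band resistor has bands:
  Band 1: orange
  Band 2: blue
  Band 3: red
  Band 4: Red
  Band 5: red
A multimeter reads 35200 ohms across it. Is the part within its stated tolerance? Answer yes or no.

no

Orange → 3 (first significant figure)
Blue → 6 (second significant figure)
Red → 2 (third significant figure)
Red → ×10^2 multiplier
Red → ±2% tolerance
362 × 100 = 36200 Ω
Allowed range: 35476 Ω to 36924 Ω.
35200 ohms lies outside that range.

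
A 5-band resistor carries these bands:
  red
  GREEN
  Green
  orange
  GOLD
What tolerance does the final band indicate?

±5%

The last band, gold, is the tolerance band.
Gold corresponds to ±5%.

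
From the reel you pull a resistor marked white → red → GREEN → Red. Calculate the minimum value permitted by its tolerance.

White → 9 (first significant figure)
Red → 2 (second significant figure)
Green → ×10^5 multiplier
Red → ±2% tolerance
92 × 100000 = 9200000 Ω
Minimum = 9200000 × (1 − 2/100) = 9016000 Ω.

9016000 Ω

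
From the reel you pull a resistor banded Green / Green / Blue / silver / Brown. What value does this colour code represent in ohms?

Green → 5 (first significant figure)
Green → 5 (second significant figure)
Blue → 6 (third significant figure)
Silver → ×0.01 multiplier
556 × 0.01 = 5.56 Ω

5.56 Ω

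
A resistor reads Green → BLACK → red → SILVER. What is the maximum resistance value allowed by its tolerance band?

Green → 5 (first significant figure)
Black → 0 (second significant figure)
Red → ×10^2 multiplier
Silver → ±10% tolerance
50 × 100 = 5000 Ω
Maximum = 5000 × (1 + 10/100) = 5500 Ω.

5500 Ω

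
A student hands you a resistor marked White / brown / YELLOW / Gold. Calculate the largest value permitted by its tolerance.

White → 9 (first significant figure)
Brown → 1 (second significant figure)
Yellow → ×10^4 multiplier
Gold → ±5% tolerance
91 × 10000 = 910000 Ω
Largest = 910000 × (1 + 5/100) = 955500 Ω.

955500 Ω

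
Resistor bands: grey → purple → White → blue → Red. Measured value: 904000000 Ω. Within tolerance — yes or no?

no

Grey → 8 (first significant figure)
Violet → 7 (second significant figure)
White → 9 (third significant figure)
Blue → ×10^6 multiplier
Red → ±2% tolerance
879 × 1000000 = 879000000 Ω
Allowed range: 861420000 Ω to 896580000 Ω.
904000000 Ω lies outside that range.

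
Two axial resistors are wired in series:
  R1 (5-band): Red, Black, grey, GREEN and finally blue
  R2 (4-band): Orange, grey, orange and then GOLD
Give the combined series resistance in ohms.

20838000 Ω

R1: red, black, grey → 208; green ×10^5 → 20800000 Ω.
R2: orange, grey → 38; orange ×10^3 → 38000 Ω.
Series: 20800000 + 38000 = 20838000 Ω.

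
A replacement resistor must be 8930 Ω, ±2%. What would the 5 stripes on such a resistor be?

8930 Ω = 893 × 10^1.
8 → grey
9 → white
3 → orange
Multiplier 10^1 → brown.
±2% tolerance → red.

grey, white, orange, brown, red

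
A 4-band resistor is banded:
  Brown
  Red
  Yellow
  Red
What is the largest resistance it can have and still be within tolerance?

122400 Ω

Brown → 1 (first significant figure)
Red → 2 (second significant figure)
Yellow → ×10^4 multiplier
Red → ±2% tolerance
12 × 10000 = 120000 Ω
Largest = 120000 × (1 + 2/100) = 122400 Ω.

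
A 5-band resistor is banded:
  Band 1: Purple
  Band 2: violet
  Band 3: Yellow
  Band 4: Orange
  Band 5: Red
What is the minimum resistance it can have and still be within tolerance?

Violet → 7 (first significant figure)
Violet → 7 (second significant figure)
Yellow → 4 (third significant figure)
Orange → ×10^3 multiplier
Red → ±2% tolerance
774 × 1000 = 774000 Ω
Minimum = 774000 × (1 − 2/100) = 758520 Ω.

758520 Ω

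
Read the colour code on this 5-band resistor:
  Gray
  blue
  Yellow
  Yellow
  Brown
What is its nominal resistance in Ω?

Grey → 8 (first significant figure)
Blue → 6 (second significant figure)
Yellow → 4 (third significant figure)
Yellow → ×10^4 multiplier
864 × 10000 = 8640000 Ω

8640000 Ω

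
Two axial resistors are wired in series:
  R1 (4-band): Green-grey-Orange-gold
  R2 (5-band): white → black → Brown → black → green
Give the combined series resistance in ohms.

58901 Ω

R1: green, grey → 58; orange ×10^3 → 58000 Ω.
R2: white, black, brown → 901; black ×1 → 901 Ω.
Series: 58000 + 901 = 58901 Ω.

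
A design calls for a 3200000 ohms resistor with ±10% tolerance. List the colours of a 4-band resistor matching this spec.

orange, red, green, silver

3200000 Ω = 32 × 10^5.
3 → orange
2 → red
Multiplier 10^5 → green.
±10% tolerance → silver.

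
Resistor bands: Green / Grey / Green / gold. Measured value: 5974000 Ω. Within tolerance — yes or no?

yes

Green → 5 (first significant figure)
Grey → 8 (second significant figure)
Green → ×10^5 multiplier
Gold → ±5% tolerance
58 × 100000 = 5800000 Ω
Allowed range: 5510000 Ω to 6090000 Ω.
5974000 Ω lies inside that range.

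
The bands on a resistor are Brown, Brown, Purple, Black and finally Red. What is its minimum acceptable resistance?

Brown → 1 (first significant figure)
Brown → 1 (second significant figure)
Violet → 7 (third significant figure)
Black → ×1 multiplier
Red → ±2% tolerance
117 × 1 = 117 Ω
Minimum = 117 × (1 − 2/100) = 114.66 Ω.

114.66 Ω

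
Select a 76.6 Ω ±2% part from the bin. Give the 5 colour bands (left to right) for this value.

76.6 Ω = 766 × 10^-1.
7 → violet
6 → blue
6 → blue
Multiplier 10^-1 → gold.
±2% tolerance → red.

violet, blue, blue, gold, red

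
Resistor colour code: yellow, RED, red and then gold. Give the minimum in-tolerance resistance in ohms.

Yellow → 4 (first significant figure)
Red → 2 (second significant figure)
Red → ×10^2 multiplier
Gold → ±5% tolerance
42 × 100 = 4200 Ω
Minimum = 4200 × (1 − 5/100) = 3990 Ω.

3990 Ω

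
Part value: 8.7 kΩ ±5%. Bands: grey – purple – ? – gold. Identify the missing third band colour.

red

8700 Ω = 87 × 10^2.
The third band is the multiplier, 10^2, which is red.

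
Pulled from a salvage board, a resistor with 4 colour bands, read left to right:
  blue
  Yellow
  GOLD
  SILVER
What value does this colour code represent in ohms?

Blue → 6 (first significant figure)
Yellow → 4 (second significant figure)
Gold → ×0.1 multiplier
64 × 0.1 = 6.4 Ω

6.4 Ω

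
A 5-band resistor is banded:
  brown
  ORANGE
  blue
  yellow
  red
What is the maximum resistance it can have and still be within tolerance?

1387200 Ω

Brown → 1 (first significant figure)
Orange → 3 (second significant figure)
Blue → 6 (third significant figure)
Yellow → ×10^4 multiplier
Red → ±2% tolerance
136 × 10000 = 1360000 Ω
Maximum = 1360000 × (1 + 2/100) = 1387200 Ω.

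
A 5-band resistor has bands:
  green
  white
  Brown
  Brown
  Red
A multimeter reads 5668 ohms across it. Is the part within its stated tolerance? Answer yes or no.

Green → 5 (first significant figure)
White → 9 (second significant figure)
Brown → 1 (third significant figure)
Brown → ×10 multiplier
Red → ±2% tolerance
591 × 10 = 5910 Ω
Allowed range: 5791.8 Ω to 6028.2 Ω.
5668 ohms lies outside that range.

no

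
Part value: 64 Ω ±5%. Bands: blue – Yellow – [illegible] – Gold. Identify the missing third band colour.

64 Ω = 64 × 10^0.
The third band is the multiplier, 10^0, which is black.

black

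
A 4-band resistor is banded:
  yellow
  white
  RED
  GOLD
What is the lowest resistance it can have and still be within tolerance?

Yellow → 4 (first significant figure)
White → 9 (second significant figure)
Red → ×10^2 multiplier
Gold → ±5% tolerance
49 × 100 = 4900 Ω
Lowest = 4900 × (1 − 5/100) = 4655 Ω.

4655 Ω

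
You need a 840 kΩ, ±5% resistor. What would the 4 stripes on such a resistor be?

840000 Ω = 84 × 10^4.
8 → grey
4 → yellow
Multiplier 10^4 → yellow.
±5% tolerance → gold.

grey, yellow, yellow, gold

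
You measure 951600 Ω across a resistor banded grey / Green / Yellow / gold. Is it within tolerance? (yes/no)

no

Grey → 8 (first significant figure)
Green → 5 (second significant figure)
Yellow → ×10^4 multiplier
Gold → ±5% tolerance
85 × 10000 = 850000 Ω
Allowed range: 807500 Ω to 892500 Ω.
951600 Ω lies outside that range.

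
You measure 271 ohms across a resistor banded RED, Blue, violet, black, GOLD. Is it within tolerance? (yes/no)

Red → 2 (first significant figure)
Blue → 6 (second significant figure)
Violet → 7 (third significant figure)
Black → ×1 multiplier
Gold → ±5% tolerance
267 × 1 = 267 Ω
Allowed range: 253.65 Ω to 280.35 Ω.
271 ohms lies inside that range.

yes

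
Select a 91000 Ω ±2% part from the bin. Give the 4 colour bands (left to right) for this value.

white, brown, orange, red

91000 Ω = 91 × 10^3.
9 → white
1 → brown
Multiplier 10^3 → orange.
±2% tolerance → red.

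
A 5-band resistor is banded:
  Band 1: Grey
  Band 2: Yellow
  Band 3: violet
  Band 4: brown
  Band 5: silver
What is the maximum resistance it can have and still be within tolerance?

Grey → 8 (first significant figure)
Yellow → 4 (second significant figure)
Violet → 7 (third significant figure)
Brown → ×10 multiplier
Silver → ±10% tolerance
847 × 10 = 8470 Ω
Maximum = 8470 × (1 + 10/100) = 9317 Ω.

9317 Ω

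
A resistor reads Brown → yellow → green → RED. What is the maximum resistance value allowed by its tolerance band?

1428000 Ω

Brown → 1 (first significant figure)
Yellow → 4 (second significant figure)
Green → ×10^5 multiplier
Red → ±2% tolerance
14 × 100000 = 1400000 Ω
Maximum = 1400000 × (1 + 2/100) = 1428000 Ω.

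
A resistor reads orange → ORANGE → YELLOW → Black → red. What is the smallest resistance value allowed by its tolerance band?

Orange → 3 (first significant figure)
Orange → 3 (second significant figure)
Yellow → 4 (third significant figure)
Black → ×1 multiplier
Red → ±2% tolerance
334 × 1 = 334 Ω
Smallest = 334 × (1 − 2/100) = 327.32 Ω.

327.32 Ω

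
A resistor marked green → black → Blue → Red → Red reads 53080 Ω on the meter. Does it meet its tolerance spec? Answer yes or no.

Green → 5 (first significant figure)
Black → 0 (second significant figure)
Blue → 6 (third significant figure)
Red → ×10^2 multiplier
Red → ±2% tolerance
506 × 100 = 50600 Ω
Allowed range: 49588 Ω to 51612 Ω.
53080 Ω lies outside that range.

no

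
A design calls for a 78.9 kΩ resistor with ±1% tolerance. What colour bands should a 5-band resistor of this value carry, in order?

violet, grey, white, red, brown

78900 Ω = 789 × 10^2.
7 → violet
8 → grey
9 → white
Multiplier 10^2 → red.
±1% tolerance → brown.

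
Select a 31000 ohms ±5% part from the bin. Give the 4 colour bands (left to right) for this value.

orange, brown, orange, gold

31000 Ω = 31 × 10^3.
3 → orange
1 → brown
Multiplier 10^3 → orange.
±5% tolerance → gold.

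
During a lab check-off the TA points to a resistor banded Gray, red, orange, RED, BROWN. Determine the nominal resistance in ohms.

82300 Ω

Grey → 8 (first significant figure)
Red → 2 (second significant figure)
Orange → 3 (third significant figure)
Red → ×10^2 multiplier
823 × 100 = 82300 Ω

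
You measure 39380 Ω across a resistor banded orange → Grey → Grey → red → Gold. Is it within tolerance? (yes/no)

yes

Orange → 3 (first significant figure)
Grey → 8 (second significant figure)
Grey → 8 (third significant figure)
Red → ×10^2 multiplier
Gold → ±5% tolerance
388 × 100 = 38800 Ω
Allowed range: 36860 Ω to 40740 Ω.
39380 Ω lies inside that range.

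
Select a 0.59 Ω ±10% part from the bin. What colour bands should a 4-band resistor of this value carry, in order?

green, white, silver, silver

0.59 Ω = 59 × 10^-2.
5 → green
9 → white
Multiplier 10^-2 → silver.
±10% tolerance → silver.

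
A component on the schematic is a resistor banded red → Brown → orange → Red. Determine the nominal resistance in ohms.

21000 Ω

Red → 2 (first significant figure)
Brown → 1 (second significant figure)
Orange → ×10^3 multiplier
21 × 1000 = 21000 Ω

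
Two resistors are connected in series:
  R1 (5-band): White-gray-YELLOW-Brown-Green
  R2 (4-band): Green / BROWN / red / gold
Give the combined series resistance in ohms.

14940 Ω

R1: white, grey, yellow → 984; brown ×10 → 9840 Ω.
R2: green, brown → 51; red ×10^2 → 5100 Ω.
Series: 9840 + 5100 = 14940 Ω.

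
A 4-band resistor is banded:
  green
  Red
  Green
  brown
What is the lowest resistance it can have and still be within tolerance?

5148000 Ω

Green → 5 (first significant figure)
Red → 2 (second significant figure)
Green → ×10^5 multiplier
Brown → ±1% tolerance
52 × 100000 = 5200000 Ω
Lowest = 5200000 × (1 − 1/100) = 5148000 Ω.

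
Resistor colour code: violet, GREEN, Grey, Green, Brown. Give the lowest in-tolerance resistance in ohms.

75042000 Ω

Violet → 7 (first significant figure)
Green → 5 (second significant figure)
Grey → 8 (third significant figure)
Green → ×10^5 multiplier
Brown → ±1% tolerance
758 × 100000 = 75800000 Ω
Lowest = 75800000 × (1 − 1/100) = 75042000 Ω.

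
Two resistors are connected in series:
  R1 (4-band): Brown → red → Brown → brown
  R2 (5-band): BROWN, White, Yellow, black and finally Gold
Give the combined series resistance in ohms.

R1: brown, red → 12; brown ×10 → 120 Ω.
R2: brown, white, yellow → 194; black ×1 → 194 Ω.
Series: 120 + 194 = 314 Ω.

314 Ω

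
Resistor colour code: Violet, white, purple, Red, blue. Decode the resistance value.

79700 Ω

Violet → 7 (first significant figure)
White → 9 (second significant figure)
Violet → 7 (third significant figure)
Red → ×10^2 multiplier
797 × 100 = 79700 Ω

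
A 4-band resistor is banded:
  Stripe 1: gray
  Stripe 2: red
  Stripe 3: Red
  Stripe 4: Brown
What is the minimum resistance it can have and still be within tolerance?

8118 Ω

Grey → 8 (first significant figure)
Red → 2 (second significant figure)
Red → ×10^2 multiplier
Brown → ±1% tolerance
82 × 100 = 8200 Ω
Minimum = 8200 × (1 − 1/100) = 8118 Ω.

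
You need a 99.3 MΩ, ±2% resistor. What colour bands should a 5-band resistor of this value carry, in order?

99300000 Ω = 993 × 10^5.
9 → white
9 → white
3 → orange
Multiplier 10^5 → green.
±2% tolerance → red.

white, white, orange, green, red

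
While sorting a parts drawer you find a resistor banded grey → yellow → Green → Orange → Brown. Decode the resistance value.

Grey → 8 (first significant figure)
Yellow → 4 (second significant figure)
Green → 5 (third significant figure)
Orange → ×10^3 multiplier
845 × 1000 = 845000 Ω

845000 Ω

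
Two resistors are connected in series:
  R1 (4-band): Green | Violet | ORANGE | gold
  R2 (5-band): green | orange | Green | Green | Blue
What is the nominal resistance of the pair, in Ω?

53557000 Ω

R1: green, violet → 57; orange ×10^3 → 57000 Ω.
R2: green, orange, green → 535; green ×10^5 → 53500000 Ω.
Series: 57000 + 53500000 = 53557000 Ω.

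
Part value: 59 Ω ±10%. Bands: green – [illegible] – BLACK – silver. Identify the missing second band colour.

white

59 Ω = 59 × 10^0.
The second band gives digit 9 of the significand, and 9 is white.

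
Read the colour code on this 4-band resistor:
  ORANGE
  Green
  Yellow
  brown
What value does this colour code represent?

350000 Ω

Orange → 3 (first significant figure)
Green → 5 (second significant figure)
Yellow → ×10^4 multiplier
35 × 10000 = 350000 Ω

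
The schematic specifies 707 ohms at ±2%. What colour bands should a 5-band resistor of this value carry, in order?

violet, black, violet, black, red

707 Ω = 707 × 10^0.
7 → violet
0 → black
7 → violet
Multiplier 10^0 → black.
±2% tolerance → red.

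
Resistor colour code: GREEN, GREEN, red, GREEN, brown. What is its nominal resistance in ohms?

Green → 5 (first significant figure)
Green → 5 (second significant figure)
Red → 2 (third significant figure)
Green → ×10^5 multiplier
552 × 100000 = 55200000 Ω

55200000 Ω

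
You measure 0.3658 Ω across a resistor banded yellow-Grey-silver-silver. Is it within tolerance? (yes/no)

Yellow → 4 (first significant figure)
Grey → 8 (second significant figure)
Silver → ×0.01 multiplier
Silver → ±10% tolerance
48 × 0.01 = 0.48 Ω
Allowed range: 0.432 Ω to 0.528 Ω.
0.3658 Ω lies outside that range.

no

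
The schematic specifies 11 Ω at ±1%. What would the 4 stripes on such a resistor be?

brown, brown, black, brown

11 Ω = 11 × 10^0.
1 → brown
1 → brown
Multiplier 10^0 → black.
±1% tolerance → brown.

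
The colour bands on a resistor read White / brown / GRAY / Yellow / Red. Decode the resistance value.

White → 9 (first significant figure)
Brown → 1 (second significant figure)
Grey → 8 (third significant figure)
Yellow → ×10^4 multiplier
918 × 10000 = 9180000 Ω

9180000 Ω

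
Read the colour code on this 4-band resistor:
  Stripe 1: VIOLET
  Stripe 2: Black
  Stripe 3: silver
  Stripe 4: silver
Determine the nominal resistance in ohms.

Violet → 7 (first significant figure)
Black → 0 (second significant figure)
Silver → ×0.01 multiplier
70 × 0.01 = 0.7 Ω

0.7 Ω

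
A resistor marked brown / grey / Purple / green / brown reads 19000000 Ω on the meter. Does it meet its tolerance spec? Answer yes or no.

no

Brown → 1 (first significant figure)
Grey → 8 (second significant figure)
Violet → 7 (third significant figure)
Green → ×10^5 multiplier
Brown → ±1% tolerance
187 × 100000 = 18700000 Ω
Allowed range: 18513000 Ω to 18887000 Ω.
19000000 Ω lies outside that range.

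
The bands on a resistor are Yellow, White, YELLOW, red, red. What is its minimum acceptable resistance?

48412 Ω

Yellow → 4 (first significant figure)
White → 9 (second significant figure)
Yellow → 4 (third significant figure)
Red → ×10^2 multiplier
Red → ±2% tolerance
494 × 100 = 49400 Ω
Minimum = 49400 × (1 − 2/100) = 48412 Ω.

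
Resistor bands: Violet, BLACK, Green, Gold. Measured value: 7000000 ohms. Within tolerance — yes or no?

yes

Violet → 7 (first significant figure)
Black → 0 (second significant figure)
Green → ×10^5 multiplier
Gold → ±5% tolerance
70 × 100000 = 7000000 Ω
Allowed range: 6650000 Ω to 7350000 Ω.
7000000 ohms lies inside that range.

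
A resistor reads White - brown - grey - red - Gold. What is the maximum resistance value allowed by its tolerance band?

96390 Ω

White → 9 (first significant figure)
Brown → 1 (second significant figure)
Grey → 8 (third significant figure)
Red → ×10^2 multiplier
Gold → ±5% tolerance
918 × 100 = 91800 Ω
Maximum = 91800 × (1 + 5/100) = 96390 Ω.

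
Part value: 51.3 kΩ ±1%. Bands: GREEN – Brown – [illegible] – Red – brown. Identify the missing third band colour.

orange

51300 Ω = 513 × 10^2.
The third band gives digit 3 of the significand, and 3 is orange.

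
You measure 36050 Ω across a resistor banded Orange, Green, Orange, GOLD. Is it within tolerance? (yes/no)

yes

Orange → 3 (first significant figure)
Green → 5 (second significant figure)
Orange → ×10^3 multiplier
Gold → ±5% tolerance
35 × 1000 = 35000 Ω
Allowed range: 33250 Ω to 36750 Ω.
36050 Ω lies inside that range.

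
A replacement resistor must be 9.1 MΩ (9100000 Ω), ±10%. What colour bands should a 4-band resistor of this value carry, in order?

white, brown, green, silver

9100000 Ω = 91 × 10^5.
9 → white
1 → brown
Multiplier 10^5 → green.
±10% tolerance → silver.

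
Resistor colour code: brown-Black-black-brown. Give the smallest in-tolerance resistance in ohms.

Brown → 1 (first significant figure)
Black → 0 (second significant figure)
Black → ×1 multiplier
Brown → ±1% tolerance
10 × 1 = 10 Ω
Smallest = 10 × (1 − 1/100) = 9.9 Ω.

9.9 Ω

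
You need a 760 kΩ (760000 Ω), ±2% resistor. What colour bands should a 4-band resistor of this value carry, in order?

760000 Ω = 76 × 10^4.
7 → violet
6 → blue
Multiplier 10^4 → yellow.
±2% tolerance → red.

violet, blue, yellow, red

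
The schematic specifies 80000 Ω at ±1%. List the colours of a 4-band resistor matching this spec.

grey, black, orange, brown

80000 Ω = 80 × 10^3.
8 → grey
0 → black
Multiplier 10^3 → orange.
±1% tolerance → brown.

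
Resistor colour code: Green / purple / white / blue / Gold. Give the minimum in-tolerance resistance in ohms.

Green → 5 (first significant figure)
Violet → 7 (second significant figure)
White → 9 (third significant figure)
Blue → ×10^6 multiplier
Gold → ±5% tolerance
579 × 1000000 = 579000000 Ω
Minimum = 579000000 × (1 − 5/100) = 550050000 Ω.

550050000 Ω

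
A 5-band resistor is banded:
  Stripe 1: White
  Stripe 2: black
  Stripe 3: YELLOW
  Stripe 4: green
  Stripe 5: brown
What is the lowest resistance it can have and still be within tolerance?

89496000 Ω

White → 9 (first significant figure)
Black → 0 (second significant figure)
Yellow → 4 (third significant figure)
Green → ×10^5 multiplier
Brown → ±1% tolerance
904 × 100000 = 90400000 Ω
Lowest = 90400000 × (1 − 1/100) = 89496000 Ω.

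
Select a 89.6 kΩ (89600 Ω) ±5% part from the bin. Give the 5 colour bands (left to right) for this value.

89600 Ω = 896 × 10^2.
8 → grey
9 → white
6 → blue
Multiplier 10^2 → red.
±5% tolerance → gold.

grey, white, blue, red, gold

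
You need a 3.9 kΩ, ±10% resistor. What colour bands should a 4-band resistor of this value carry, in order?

3900 Ω = 39 × 10^2.
3 → orange
9 → white
Multiplier 10^2 → red.
±10% tolerance → silver.

orange, white, red, silver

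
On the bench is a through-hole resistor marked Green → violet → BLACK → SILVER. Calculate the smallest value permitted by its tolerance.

51.3 Ω

Green → 5 (first significant figure)
Violet → 7 (second significant figure)
Black → ×1 multiplier
Silver → ±10% tolerance
57 × 1 = 57 Ω
Smallest = 57 × (1 − 10/100) = 51.3 Ω.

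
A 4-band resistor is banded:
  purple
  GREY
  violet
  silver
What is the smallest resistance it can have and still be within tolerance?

Violet → 7 (first significant figure)
Grey → 8 (second significant figure)
Violet → ×10^7 multiplier
Silver → ±10% tolerance
78 × 10000000 = 780000000 Ω
Smallest = 780000000 × (1 − 10/100) = 702000000 Ω.

702000000 Ω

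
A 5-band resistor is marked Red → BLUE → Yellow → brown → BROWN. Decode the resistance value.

2640 Ω

Red → 2 (first significant figure)
Blue → 6 (second significant figure)
Yellow → 4 (third significant figure)
Brown → ×10 multiplier
264 × 10 = 2640 Ω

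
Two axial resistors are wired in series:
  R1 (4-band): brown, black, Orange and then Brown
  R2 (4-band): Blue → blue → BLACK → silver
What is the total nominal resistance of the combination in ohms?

10066 Ω

R1: brown, black → 10; orange ×10^3 → 10000 Ω.
R2: blue, blue → 66; black ×1 → 66 Ω.
Series: 10000 + 66 = 10066 Ω.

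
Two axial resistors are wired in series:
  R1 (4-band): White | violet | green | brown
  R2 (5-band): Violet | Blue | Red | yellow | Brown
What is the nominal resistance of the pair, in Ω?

R1: white, violet → 97; green ×10^5 → 9700000 Ω.
R2: violet, blue, red → 762; yellow ×10^4 → 7620000 Ω.
Series: 9700000 + 7620000 = 17320000 Ω.

17320000 Ω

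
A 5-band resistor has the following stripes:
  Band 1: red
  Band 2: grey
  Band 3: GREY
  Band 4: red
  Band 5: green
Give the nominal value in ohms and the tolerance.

Red → 2 (first significant figure)
Grey → 8 (second significant figure)
Grey → 8 (third significant figure)
Red → ×10^2 multiplier
Green → ±0.5% tolerance
288 × 100 = 28800 Ω

28800 Ω ±0.5%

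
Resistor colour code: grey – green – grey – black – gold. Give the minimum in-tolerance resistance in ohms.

Grey → 8 (first significant figure)
Green → 5 (second significant figure)
Grey → 8 (third significant figure)
Black → ×1 multiplier
Gold → ±5% tolerance
858 × 1 = 858 Ω
Minimum = 858 × (1 − 5/100) = 815.1 Ω.

815.1 Ω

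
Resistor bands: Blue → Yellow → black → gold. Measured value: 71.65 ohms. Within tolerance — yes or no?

Blue → 6 (first significant figure)
Yellow → 4 (second significant figure)
Black → ×1 multiplier
Gold → ±5% tolerance
64 × 1 = 64 Ω
Allowed range: 60.8 Ω to 67.2 Ω.
71.65 ohms lies outside that range.

no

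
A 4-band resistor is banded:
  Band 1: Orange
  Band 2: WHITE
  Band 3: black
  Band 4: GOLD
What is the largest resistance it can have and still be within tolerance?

Orange → 3 (first significant figure)
White → 9 (second significant figure)
Black → ×1 multiplier
Gold → ±5% tolerance
39 × 1 = 39 Ω
Largest = 39 × (1 + 5/100) = 40.95 Ω.

40.95 Ω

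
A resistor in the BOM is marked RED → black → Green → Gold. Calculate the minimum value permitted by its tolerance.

1900000 Ω

Red → 2 (first significant figure)
Black → 0 (second significant figure)
Green → ×10^5 multiplier
Gold → ±5% tolerance
20 × 100000 = 2000000 Ω
Minimum = 2000000 × (1 − 5/100) = 1900000 Ω.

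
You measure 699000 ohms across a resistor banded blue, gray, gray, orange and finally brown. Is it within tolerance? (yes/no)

no

Blue → 6 (first significant figure)
Grey → 8 (second significant figure)
Grey → 8 (third significant figure)
Orange → ×10^3 multiplier
Brown → ±1% tolerance
688 × 1000 = 688000 Ω
Allowed range: 681120 Ω to 694880 Ω.
699000 ohms lies outside that range.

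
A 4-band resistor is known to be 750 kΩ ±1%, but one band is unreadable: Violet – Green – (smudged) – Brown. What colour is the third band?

750000 Ω = 75 × 10^4.
The third band is the multiplier, 10^4, which is yellow.

yellow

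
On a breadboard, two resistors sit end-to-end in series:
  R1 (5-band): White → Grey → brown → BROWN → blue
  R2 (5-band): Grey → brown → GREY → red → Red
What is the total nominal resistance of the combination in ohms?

91610 Ω

R1: white, grey, brown → 981; brown ×10 → 9810 Ω.
R2: grey, brown, grey → 818; red ×10^2 → 81800 Ω.
Series: 9810 + 81800 = 91610 Ω.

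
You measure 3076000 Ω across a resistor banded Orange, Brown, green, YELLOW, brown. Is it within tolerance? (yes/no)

Orange → 3 (first significant figure)
Brown → 1 (second significant figure)
Green → 5 (third significant figure)
Yellow → ×10^4 multiplier
Brown → ±1% tolerance
315 × 10000 = 3150000 Ω
Allowed range: 3118500 Ω to 3181500 Ω.
3076000 Ω lies outside that range.

no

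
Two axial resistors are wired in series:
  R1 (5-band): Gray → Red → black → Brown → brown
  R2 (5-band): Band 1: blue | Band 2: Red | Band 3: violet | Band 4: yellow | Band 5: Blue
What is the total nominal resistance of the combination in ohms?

6278200 Ω

R1: grey, red, black → 820; brown ×10 → 8200 Ω.
R2: blue, red, violet → 627; yellow ×10^4 → 6270000 Ω.
Series: 8200 + 6270000 = 6278200 Ω.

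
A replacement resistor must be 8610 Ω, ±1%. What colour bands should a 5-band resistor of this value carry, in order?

8610 Ω = 861 × 10^1.
8 → grey
6 → blue
1 → brown
Multiplier 10^1 → brown.
±1% tolerance → brown.

grey, blue, brown, brown, brown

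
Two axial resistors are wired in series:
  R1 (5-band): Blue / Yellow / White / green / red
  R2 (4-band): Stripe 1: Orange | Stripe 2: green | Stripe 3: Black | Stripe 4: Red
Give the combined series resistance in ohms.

R1: blue, yellow, white → 649; green ×10^5 → 64900000 Ω.
R2: orange, green → 35; black ×1 → 35 Ω.
Series: 64900000 + 35 = 64900035 Ω.

64900035 Ω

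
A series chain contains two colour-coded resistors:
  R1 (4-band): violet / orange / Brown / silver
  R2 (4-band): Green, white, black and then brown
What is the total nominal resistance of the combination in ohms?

R1: violet, orange → 73; brown ×10 → 730 Ω.
R2: green, white → 59; black ×1 → 59 Ω.
Series: 730 + 59 = 789 Ω.

789 Ω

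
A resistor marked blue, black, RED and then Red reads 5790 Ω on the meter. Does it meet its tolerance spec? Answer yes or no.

Blue → 6 (first significant figure)
Black → 0 (second significant figure)
Red → ×10^2 multiplier
Red → ±2% tolerance
60 × 100 = 6000 Ω
Allowed range: 5880 Ω to 6120 Ω.
5790 Ω lies outside that range.

no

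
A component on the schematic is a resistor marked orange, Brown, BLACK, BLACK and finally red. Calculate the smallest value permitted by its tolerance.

303.8 Ω

Orange → 3 (first significant figure)
Brown → 1 (second significant figure)
Black → 0 (third significant figure)
Black → ×1 multiplier
Red → ±2% tolerance
310 × 1 = 310 Ω
Smallest = 310 × (1 − 2/100) = 303.8 Ω.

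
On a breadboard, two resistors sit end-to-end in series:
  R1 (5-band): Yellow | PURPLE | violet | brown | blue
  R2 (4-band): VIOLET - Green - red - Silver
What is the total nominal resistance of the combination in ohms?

12270 Ω

R1: yellow, violet, violet → 477; brown ×10 → 4770 Ω.
R2: violet, green → 75; red ×10^2 → 7500 Ω.
Series: 4770 + 7500 = 12270 Ω.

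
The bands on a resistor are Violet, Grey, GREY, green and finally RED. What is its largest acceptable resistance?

80376000 Ω

Violet → 7 (first significant figure)
Grey → 8 (second significant figure)
Grey → 8 (third significant figure)
Green → ×10^5 multiplier
Red → ±2% tolerance
788 × 100000 = 78800000 Ω
Largest = 78800000 × (1 + 2/100) = 80376000 Ω.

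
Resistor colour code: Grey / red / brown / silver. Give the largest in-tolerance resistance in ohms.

Grey → 8 (first significant figure)
Red → 2 (second significant figure)
Brown → ×10 multiplier
Silver → ±10% tolerance
82 × 10 = 820 Ω
Largest = 820 × (1 + 10/100) = 902 Ω.

902 Ω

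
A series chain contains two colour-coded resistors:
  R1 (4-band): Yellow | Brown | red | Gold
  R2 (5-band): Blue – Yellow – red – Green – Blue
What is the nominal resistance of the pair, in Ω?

R1: yellow, brown → 41; red ×10^2 → 4100 Ω.
R2: blue, yellow, red → 642; green ×10^5 → 64200000 Ω.
Series: 4100 + 64200000 = 64204100 Ω.

64204100 Ω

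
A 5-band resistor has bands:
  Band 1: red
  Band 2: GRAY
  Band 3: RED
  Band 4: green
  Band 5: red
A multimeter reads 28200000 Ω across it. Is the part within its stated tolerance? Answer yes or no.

yes

Red → 2 (first significant figure)
Grey → 8 (second significant figure)
Red → 2 (third significant figure)
Green → ×10^5 multiplier
Red → ±2% tolerance
282 × 100000 = 28200000 Ω
Allowed range: 27636000 Ω to 28764000 Ω.
28200000 Ω lies inside that range.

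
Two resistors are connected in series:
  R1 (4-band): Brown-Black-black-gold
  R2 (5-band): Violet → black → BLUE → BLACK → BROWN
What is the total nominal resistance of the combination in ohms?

716 Ω

R1: brown, black → 10; black ×1 → 10 Ω.
R2: violet, black, blue → 706; black ×1 → 706 Ω.
Series: 10 + 706 = 716 Ω.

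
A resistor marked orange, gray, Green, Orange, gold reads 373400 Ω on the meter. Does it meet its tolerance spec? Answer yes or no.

Orange → 3 (first significant figure)
Grey → 8 (second significant figure)
Green → 5 (third significant figure)
Orange → ×10^3 multiplier
Gold → ±5% tolerance
385 × 1000 = 385000 Ω
Allowed range: 365750 Ω to 404250 Ω.
373400 Ω lies inside that range.

yes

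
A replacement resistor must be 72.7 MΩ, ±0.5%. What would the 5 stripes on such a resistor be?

72700000 Ω = 727 × 10^5.
7 → violet
2 → red
7 → violet
Multiplier 10^5 → green.
±0.5% tolerance → green.

violet, red, violet, green, green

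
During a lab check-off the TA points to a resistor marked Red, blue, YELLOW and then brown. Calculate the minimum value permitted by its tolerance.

Red → 2 (first significant figure)
Blue → 6 (second significant figure)
Yellow → ×10^4 multiplier
Brown → ±1% tolerance
26 × 10000 = 260000 Ω
Minimum = 260000 × (1 − 1/100) = 257400 Ω.

257400 Ω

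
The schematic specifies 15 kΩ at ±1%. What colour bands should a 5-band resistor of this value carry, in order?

brown, green, black, red, brown

15000 Ω = 150 × 10^2.
1 → brown
5 → green
0 → black
Multiplier 10^2 → red.
±1% tolerance → brown.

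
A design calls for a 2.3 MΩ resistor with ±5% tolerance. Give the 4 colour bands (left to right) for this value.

red, orange, green, gold

2300000 Ω = 23 × 10^5.
2 → red
3 → orange
Multiplier 10^5 → green.
±5% tolerance → gold.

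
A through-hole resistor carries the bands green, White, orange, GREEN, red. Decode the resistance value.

Green → 5 (first significant figure)
White → 9 (second significant figure)
Orange → 3 (third significant figure)
Green → ×10^5 multiplier
593 × 100000 = 59300000 Ω

59300000 Ω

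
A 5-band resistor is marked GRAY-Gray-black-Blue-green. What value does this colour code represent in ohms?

880000000 Ω

Grey → 8 (first significant figure)
Grey → 8 (second significant figure)
Black → 0 (third significant figure)
Blue → ×10^6 multiplier
880 × 1000000 = 880000000 Ω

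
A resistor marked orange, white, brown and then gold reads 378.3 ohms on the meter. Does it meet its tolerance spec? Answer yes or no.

Orange → 3 (first significant figure)
White → 9 (second significant figure)
Brown → ×10 multiplier
Gold → ±5% tolerance
39 × 10 = 390 Ω
Allowed range: 370.5 Ω to 409.5 Ω.
378.3 ohms lies inside that range.

yes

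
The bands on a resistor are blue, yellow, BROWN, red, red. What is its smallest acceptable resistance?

Blue → 6 (first significant figure)
Yellow → 4 (second significant figure)
Brown → 1 (third significant figure)
Red → ×10^2 multiplier
Red → ±2% tolerance
641 × 100 = 64100 Ω
Smallest = 64100 × (1 − 2/100) = 62818 Ω.

62818 Ω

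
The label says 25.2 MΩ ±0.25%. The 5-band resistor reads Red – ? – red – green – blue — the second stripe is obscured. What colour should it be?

green

25200000 Ω = 252 × 10^5.
The second band gives digit 5 of the significand, and 5 is green.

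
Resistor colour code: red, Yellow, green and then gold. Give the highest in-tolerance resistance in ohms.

2520000 Ω

Red → 2 (first significant figure)
Yellow → 4 (second significant figure)
Green → ×10^5 multiplier
Gold → ±5% tolerance
24 × 100000 = 2400000 Ω
Highest = 2400000 × (1 + 5/100) = 2520000 Ω.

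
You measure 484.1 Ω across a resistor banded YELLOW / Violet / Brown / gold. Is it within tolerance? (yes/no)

yes

Yellow → 4 (first significant figure)
Violet → 7 (second significant figure)
Brown → ×10 multiplier
Gold → ±5% tolerance
47 × 10 = 470 Ω
Allowed range: 446.5 Ω to 493.5 Ω.
484.1 Ω lies inside that range.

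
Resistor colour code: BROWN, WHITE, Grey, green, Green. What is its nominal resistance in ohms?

Brown → 1 (first significant figure)
White → 9 (second significant figure)
Grey → 8 (third significant figure)
Green → ×10^5 multiplier
198 × 100000 = 19800000 Ω

19800000 Ω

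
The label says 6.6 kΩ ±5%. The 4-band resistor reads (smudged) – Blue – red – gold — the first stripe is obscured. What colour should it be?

blue

6600 Ω = 66 × 10^2.
The first band gives digit 6 of the significand, and 6 is blue.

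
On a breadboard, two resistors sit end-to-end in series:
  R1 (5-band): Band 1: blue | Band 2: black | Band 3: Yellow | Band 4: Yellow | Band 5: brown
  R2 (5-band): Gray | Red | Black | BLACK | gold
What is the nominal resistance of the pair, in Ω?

R1: blue, black, yellow → 604; yellow ×10^4 → 6040000 Ω.
R2: grey, red, black → 820; black ×1 → 820 Ω.
Series: 6040000 + 820 = 6040820 Ω.

6040820 Ω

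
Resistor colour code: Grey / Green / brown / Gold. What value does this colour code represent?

Grey → 8 (first significant figure)
Green → 5 (second significant figure)
Brown → ×10 multiplier
85 × 10 = 850 Ω

850 Ω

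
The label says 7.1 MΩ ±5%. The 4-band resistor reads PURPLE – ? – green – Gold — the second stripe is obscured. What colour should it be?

brown

7100000 Ω = 71 × 10^5.
The second band gives digit 1 of the significand, and 1 is brown.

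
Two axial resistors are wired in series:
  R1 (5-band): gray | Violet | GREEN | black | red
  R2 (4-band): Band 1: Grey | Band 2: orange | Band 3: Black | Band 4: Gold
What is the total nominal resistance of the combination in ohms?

R1: grey, violet, green → 875; black ×1 → 875 Ω.
R2: grey, orange → 83; black ×1 → 83 Ω.
Series: 875 + 83 = 958 Ω.

958 Ω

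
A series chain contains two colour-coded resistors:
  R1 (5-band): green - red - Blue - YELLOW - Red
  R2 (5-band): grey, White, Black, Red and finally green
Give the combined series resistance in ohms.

R1: green, red, blue → 526; yellow ×10^4 → 5260000 Ω.
R2: grey, white, black → 890; red ×10^2 → 89000 Ω.
Series: 5260000 + 89000 = 5349000 Ω.

5349000 Ω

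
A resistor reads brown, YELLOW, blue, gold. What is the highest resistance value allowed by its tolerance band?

14700000 Ω

Brown → 1 (first significant figure)
Yellow → 4 (second significant figure)
Blue → ×10^6 multiplier
Gold → ±5% tolerance
14 × 1000000 = 14000000 Ω
Highest = 14000000 × (1 + 5/100) = 14700000 Ω.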